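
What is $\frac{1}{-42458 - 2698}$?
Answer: $- \frac{1}{45156} \approx -2.2145 \cdot 10^{-5}$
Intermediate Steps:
$\frac{1}{-42458 - 2698} = \frac{1}{-45156} = - \frac{1}{45156}$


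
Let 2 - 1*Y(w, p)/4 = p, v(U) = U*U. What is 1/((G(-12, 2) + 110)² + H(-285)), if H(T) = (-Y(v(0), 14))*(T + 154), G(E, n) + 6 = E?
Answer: 1/2176 ≈ 0.00045956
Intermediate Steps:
v(U) = U²
G(E, n) = -6 + E
Y(w, p) = 8 - 4*p
H(T) = 7392 + 48*T (H(T) = (-(8 - 4*14))*(T + 154) = (-(8 - 56))*(154 + T) = (-1*(-48))*(154 + T) = 48*(154 + T) = 7392 + 48*T)
1/((G(-12, 2) + 110)² + H(-285)) = 1/(((-6 - 12) + 110)² + (7392 + 48*(-285))) = 1/((-18 + 110)² + (7392 - 13680)) = 1/(92² - 6288) = 1/(8464 - 6288) = 1/2176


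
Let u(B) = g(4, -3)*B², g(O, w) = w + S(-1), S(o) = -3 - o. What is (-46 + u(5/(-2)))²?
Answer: 95481/16 ≈ 5967.6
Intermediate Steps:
g(O, w) = -2 + w (g(O, w) = w + (-3 - 1*(-1)) = w + (-3 + 1) = w - 2 = -2 + w)
u(B) = -5*B² (u(B) = (-2 - 3)*B² = -5*B²)
(-46 + u(5/(-2)))² = (-46 - 5*(5/(-2))²)² = (-46 - 5*(5*(-½))²)² = (-46 - 5*(-5/2)²)² = (-46 - 5*25/4)² = (-46 - 125/4)² = (-309/4)² = 95481/16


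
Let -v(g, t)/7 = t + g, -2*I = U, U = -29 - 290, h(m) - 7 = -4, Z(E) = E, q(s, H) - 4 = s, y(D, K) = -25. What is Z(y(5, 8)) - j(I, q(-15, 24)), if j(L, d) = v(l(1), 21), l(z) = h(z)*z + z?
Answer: 150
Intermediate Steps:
q(s, H) = 4 + s
h(m) = 3 (h(m) = 7 - 4 = 3)
U = -319
I = 319/2 (I = -½*(-319) = 319/2 ≈ 159.50)
l(z) = 4*z (l(z) = 3*z + z = 4*z)
v(g, t) = -7*g - 7*t (v(g, t) = -7*(t + g) = -7*(g + t) = -7*g - 7*t)
j(L, d) = -175 (j(L, d) = -28 - 7*21 = -7*4 - 147 = -28 - 147 = -175)
Z(y(5, 8)) - j(I, q(-15, 24)) = -25 - 1*(-175) = -25 + 175 = 150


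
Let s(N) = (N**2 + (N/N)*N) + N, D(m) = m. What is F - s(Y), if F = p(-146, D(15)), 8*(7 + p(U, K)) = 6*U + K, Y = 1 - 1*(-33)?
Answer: -10709/8 ≈ -1338.6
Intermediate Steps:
Y = 34 (Y = 1 + 33 = 34)
p(U, K) = -7 + K/8 + 3*U/4 (p(U, K) = -7 + (6*U + K)/8 = -7 + (K + 6*U)/8 = -7 + (K/8 + 3*U/4) = -7 + K/8 + 3*U/4)
F = -917/8 (F = -7 + (1/8)*15 + (3/4)*(-146) = -7 + 15/8 - 219/2 = -917/8 ≈ -114.63)
s(N) = N**2 + 2*N (s(N) = (N**2 + 1*N) + N = (N**2 + N) + N = (N + N**2) + N = N**2 + 2*N)
F - s(Y) = -917/8 - 34*(2 + 34) = -917/8 - 34*36 = -917/8 - 1*1224 = -917/8 - 1224 = -10709/8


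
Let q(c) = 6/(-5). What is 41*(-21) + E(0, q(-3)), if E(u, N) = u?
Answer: -861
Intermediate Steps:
q(c) = -6/5 (q(c) = 6*(-⅕) = -6/5)
41*(-21) + E(0, q(-3)) = 41*(-21) + 0 = -861 + 0 = -861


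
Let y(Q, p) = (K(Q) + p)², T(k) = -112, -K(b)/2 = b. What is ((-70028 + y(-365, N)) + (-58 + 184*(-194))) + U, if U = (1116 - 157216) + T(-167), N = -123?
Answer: 106455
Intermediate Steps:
K(b) = -2*b
y(Q, p) = (p - 2*Q)² (y(Q, p) = (-2*Q + p)² = (p - 2*Q)²)
U = -156212 (U = (1116 - 157216) - 112 = -156100 - 112 = -156212)
((-70028 + y(-365, N)) + (-58 + 184*(-194))) + U = ((-70028 + (-1*(-123) + 2*(-365))²) + (-58 + 184*(-194))) - 156212 = ((-70028 + (123 - 730)²) + (-58 - 35696)) - 156212 = ((-70028 + (-607)²) - 35754) - 156212 = ((-70028 + 368449) - 35754) - 156212 = (298421 - 35754) - 156212 = 262667 - 156212 = 106455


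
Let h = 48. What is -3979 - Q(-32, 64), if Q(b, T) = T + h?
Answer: -4091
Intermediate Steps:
Q(b, T) = 48 + T (Q(b, T) = T + 48 = 48 + T)
-3979 - Q(-32, 64) = -3979 - (48 + 64) = -3979 - 1*112 = -3979 - 112 = -4091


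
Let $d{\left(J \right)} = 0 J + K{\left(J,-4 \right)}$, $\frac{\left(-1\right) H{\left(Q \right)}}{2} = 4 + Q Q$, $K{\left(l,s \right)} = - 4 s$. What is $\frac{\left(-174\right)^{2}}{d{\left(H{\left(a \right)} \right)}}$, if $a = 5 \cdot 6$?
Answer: $\frac{7569}{4} \approx 1892.3$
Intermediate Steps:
$a = 30$
$H{\left(Q \right)} = -8 - 2 Q^{2}$ ($H{\left(Q \right)} = - 2 \left(4 + Q Q\right) = - 2 \left(4 + Q^{2}\right) = -8 - 2 Q^{2}$)
$d{\left(J \right)} = 16$ ($d{\left(J \right)} = 0 J - -16 = 0 + 16 = 16$)
$\frac{\left(-174\right)^{2}}{d{\left(H{\left(a \right)} \right)}} = \frac{\left(-174\right)^{2}}{16} = 30276 \cdot \frac{1}{16} = \frac{7569}{4}$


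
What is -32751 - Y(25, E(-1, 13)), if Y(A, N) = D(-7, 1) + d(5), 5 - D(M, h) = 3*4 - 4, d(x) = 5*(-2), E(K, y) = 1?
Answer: -32738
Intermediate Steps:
d(x) = -10
D(M, h) = -3 (D(M, h) = 5 - (3*4 - 4) = 5 - (12 - 4) = 5 - 1*8 = 5 - 8 = -3)
Y(A, N) = -13 (Y(A, N) = -3 - 10 = -13)
-32751 - Y(25, E(-1, 13)) = -32751 - 1*(-13) = -32751 + 13 = -32738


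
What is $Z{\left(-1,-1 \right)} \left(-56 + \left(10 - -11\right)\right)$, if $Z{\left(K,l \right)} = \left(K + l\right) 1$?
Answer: $70$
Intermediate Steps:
$Z{\left(K,l \right)} = K + l$
$Z{\left(-1,-1 \right)} \left(-56 + \left(10 - -11\right)\right) = \left(-1 - 1\right) \left(-56 + \left(10 - -11\right)\right) = - 2 \left(-56 + \left(10 + 11\right)\right) = - 2 \left(-56 + 21\right) = \left(-2\right) \left(-35\right) = 70$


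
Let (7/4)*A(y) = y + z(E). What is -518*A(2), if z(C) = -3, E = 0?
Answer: 296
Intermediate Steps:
A(y) = -12/7 + 4*y/7 (A(y) = 4*(y - 3)/7 = 4*(-3 + y)/7 = -12/7 + 4*y/7)
-518*A(2) = -518*(-12/7 + (4/7)*2) = -518*(-12/7 + 8/7) = -518*(-4/7) = 296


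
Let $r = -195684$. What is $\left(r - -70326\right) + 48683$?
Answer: $-76675$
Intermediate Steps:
$\left(r - -70326\right) + 48683 = \left(-195684 - -70326\right) + 48683 = \left(-195684 + 70326\right) + 48683 = -125358 + 48683 = -76675$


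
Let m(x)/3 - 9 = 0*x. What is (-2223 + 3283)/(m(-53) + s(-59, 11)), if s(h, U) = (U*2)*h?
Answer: -1060/1271 ≈ -0.83399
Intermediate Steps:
m(x) = 27 (m(x) = 27 + 3*(0*x) = 27 + 3*0 = 27 + 0 = 27)
s(h, U) = 2*U*h (s(h, U) = (2*U)*h = 2*U*h)
(-2223 + 3283)/(m(-53) + s(-59, 11)) = (-2223 + 3283)/(27 + 2*11*(-59)) = 1060/(27 - 1298) = 1060/(-1271) = 1060*(-1/1271) = -1060/1271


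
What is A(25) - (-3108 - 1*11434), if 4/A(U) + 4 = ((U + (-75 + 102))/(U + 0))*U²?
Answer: 4711609/324 ≈ 14542.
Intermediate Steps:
A(U) = 4/(-4 + U*(27 + U)) (A(U) = 4/(-4 + ((U + (-75 + 102))/(U + 0))*U²) = 4/(-4 + ((U + 27)/U)*U²) = 4/(-4 + ((27 + U)/U)*U²) = 4/(-4 + U*(27 + U)))
A(25) - (-3108 - 1*11434) = 4/(-4 + 25² + 27*25) - (-3108 - 1*11434) = 4/(-4 + 625 + 675) - (-3108 - 11434) = 4/1296 - 1*(-14542) = 4*(1/1296) + 14542 = 1/324 + 14542 = 4711609/324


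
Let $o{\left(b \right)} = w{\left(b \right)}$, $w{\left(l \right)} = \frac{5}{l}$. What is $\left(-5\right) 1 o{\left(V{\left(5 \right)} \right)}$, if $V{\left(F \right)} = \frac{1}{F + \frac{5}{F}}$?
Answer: $-150$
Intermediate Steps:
$o{\left(b \right)} = \frac{5}{b}$
$\left(-5\right) 1 o{\left(V{\left(5 \right)} \right)} = \left(-5\right) 1 \frac{5}{5 \frac{1}{5 + 5^{2}}} = - 5 \frac{5}{5 \frac{1}{5 + 25}} = - 5 \frac{5}{5 \cdot \frac{1}{30}} = - 5 \cdot 5 \frac{1}{\frac{1}{6}} = - 5 \cdot 5 \cdot 6 = \left(-5\right) 30 = -150$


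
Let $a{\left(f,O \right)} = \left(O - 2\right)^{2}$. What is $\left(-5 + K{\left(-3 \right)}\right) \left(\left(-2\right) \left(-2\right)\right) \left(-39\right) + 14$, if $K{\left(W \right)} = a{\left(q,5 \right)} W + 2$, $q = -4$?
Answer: $4694$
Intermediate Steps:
$a{\left(f,O \right)} = \left(-2 + O\right)^{2}$
$K{\left(W \right)} = 2 + 9 W$ ($K{\left(W \right)} = \left(-2 + 5\right)^{2} W + 2 = 3^{2} W + 2 = 9 W + 2 = 2 + 9 W$)
$\left(-5 + K{\left(-3 \right)}\right) \left(\left(-2\right) \left(-2\right)\right) \left(-39\right) + 14 = \left(-5 + \left(2 + 9 \left(-3\right)\right)\right) \left(\left(-2\right) \left(-2\right)\right) \left(-39\right) + 14 = \left(-5 + \left(2 - 27\right)\right) 4 \left(-39\right) + 14 = \left(-5 - 25\right) 4 \left(-39\right) + 14 = \left(-30\right) 4 \left(-39\right) + 14 = \left(-120\right) \left(-39\right) + 14 = 4680 + 14 = 4694$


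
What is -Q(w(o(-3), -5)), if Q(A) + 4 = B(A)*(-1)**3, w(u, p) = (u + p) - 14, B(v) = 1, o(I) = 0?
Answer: 5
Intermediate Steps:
w(u, p) = -14 + p + u (w(u, p) = (p + u) - 14 = -14 + p + u)
Q(A) = -5 (Q(A) = -4 + 1*(-1)**3 = -4 + 1*(-1) = -4 - 1 = -5)
-Q(w(o(-3), -5)) = -1*(-5) = 5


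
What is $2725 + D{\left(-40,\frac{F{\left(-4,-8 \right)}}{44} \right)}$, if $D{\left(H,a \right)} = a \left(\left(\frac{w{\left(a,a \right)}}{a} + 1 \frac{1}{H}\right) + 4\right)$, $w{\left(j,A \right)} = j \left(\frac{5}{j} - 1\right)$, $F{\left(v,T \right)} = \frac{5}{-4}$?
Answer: $\frac{3843721}{1408} \approx 2729.9$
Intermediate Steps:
$F{\left(v,T \right)} = - \frac{5}{4}$ ($F{\left(v,T \right)} = 5 \left(- \frac{1}{4}\right) = - \frac{5}{4}$)
$w{\left(j,A \right)} = j \left(-1 + \frac{5}{j}\right)$
$D{\left(H,a \right)} = a \left(4 + \frac{1}{H} + \frac{5 - a}{a}\right)$ ($D{\left(H,a \right)} = a \left(\left(\frac{5 - a}{a} + 1 \frac{1}{H}\right) + 4\right) = a \left(\left(\frac{5 - a}{a} + \frac{1}{H}\right) + 4\right) = a \left(\left(\frac{1}{H} + \frac{5 - a}{a}\right) + 4\right) = a \left(4 + \frac{1}{H} + \frac{5 - a}{a}\right)$)
$2725 + D{\left(-40,\frac{F{\left(-4,-8 \right)}}{44} \right)} = 2725 + \left(5 + 3 \left(- \frac{5}{4 \cdot 44}\right) + \frac{\left(- \frac{5}{4}\right) \frac{1}{44}}{-40}\right) = 2725 + \left(5 + 3 \left(\left(- \frac{5}{4}\right) \frac{1}{44}\right) + \left(- \frac{5}{4}\right) \frac{1}{44} \left(- \frac{1}{40}\right)\right) = 2725 + \left(5 + 3 \left(- \frac{5}{176}\right) - - \frac{1}{1408}\right) = 2725 + \left(5 - \frac{15}{176} + \frac{1}{1408}\right) = 2725 + \frac{6921}{1408} = \frac{3843721}{1408}$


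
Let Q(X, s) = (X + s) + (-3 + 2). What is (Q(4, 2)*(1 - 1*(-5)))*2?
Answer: 60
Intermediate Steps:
Q(X, s) = -1 + X + s (Q(X, s) = (X + s) - 1 = -1 + X + s)
(Q(4, 2)*(1 - 1*(-5)))*2 = ((-1 + 4 + 2)*(1 - 1*(-5)))*2 = (5*(1 + 5))*2 = (5*6)*2 = 30*2 = 60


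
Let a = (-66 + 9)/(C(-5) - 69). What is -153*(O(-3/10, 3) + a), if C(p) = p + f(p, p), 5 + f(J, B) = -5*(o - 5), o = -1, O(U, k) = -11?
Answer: 73746/49 ≈ 1505.0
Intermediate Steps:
f(J, B) = 25 (f(J, B) = -5 - 5*(-1 - 5) = -5 - 5*(-6) = -5 + 30 = 25)
C(p) = 25 + p (C(p) = p + 25 = 25 + p)
a = 57/49 (a = (-66 + 9)/((25 - 5) - 69) = -57/(20 - 69) = -57/(-49) = -57*(-1/49) = 57/49 ≈ 1.1633)
-153*(O(-3/10, 3) + a) = -153*(-11 + 57/49) = -153*(-482/49) = 73746/49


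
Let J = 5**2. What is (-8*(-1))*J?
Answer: 200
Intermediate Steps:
J = 25
(-8*(-1))*J = -8*(-1)*25 = 8*25 = 200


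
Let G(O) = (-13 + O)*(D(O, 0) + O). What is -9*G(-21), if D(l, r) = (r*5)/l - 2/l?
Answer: -44778/7 ≈ -6396.9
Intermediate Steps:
D(l, r) = -2/l + 5*r/l (D(l, r) = (5*r)/l - 2/l = 5*r/l - 2/l = -2/l + 5*r/l)
G(O) = (-13 + O)*(O - 2/O) (G(O) = (-13 + O)*((-2 + 5*0)/O + O) = (-13 + O)*((-2 + 0)/O + O) = (-13 + O)*(-2/O + O) = (-13 + O)*(O - 2/O))
-9*G(-21) = -9*(-2 + (-21)² - 13*(-21) + 26/(-21)) = -9*(-2 + 441 + 273 + 26*(-1/21)) = -9*(-2 + 441 + 273 - 26/21) = -9*14926/21 = -44778/7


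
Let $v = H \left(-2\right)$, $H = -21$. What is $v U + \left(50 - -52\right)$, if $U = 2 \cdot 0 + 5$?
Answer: $312$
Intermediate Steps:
$v = 42$ ($v = \left(-21\right) \left(-2\right) = 42$)
$U = 5$ ($U = 0 + 5 = 5$)
$v U + \left(50 - -52\right) = 42 \cdot 5 + \left(50 - -52\right) = 210 + \left(50 + 52\right) = 210 + 102 = 312$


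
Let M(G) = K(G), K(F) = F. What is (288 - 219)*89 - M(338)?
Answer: 5803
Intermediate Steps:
M(G) = G
(288 - 219)*89 - M(338) = (288 - 219)*89 - 1*338 = 69*89 - 338 = 6141 - 338 = 5803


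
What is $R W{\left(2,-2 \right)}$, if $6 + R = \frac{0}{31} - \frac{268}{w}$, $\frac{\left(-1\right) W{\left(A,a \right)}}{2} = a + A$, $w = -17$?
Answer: $0$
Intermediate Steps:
$W{\left(A,a \right)} = - 2 A - 2 a$ ($W{\left(A,a \right)} = - 2 \left(a + A\right) = - 2 \left(A + a\right) = - 2 A - 2 a$)
$R = \frac{166}{17}$ ($R = -6 + \left(\frac{0}{31} - \frac{268}{-17}\right) = -6 + \left(0 \cdot \frac{1}{31} - - \frac{268}{17}\right) = -6 + \left(0 + \frac{268}{17}\right) = -6 + \frac{268}{17} = \frac{166}{17} \approx 9.7647$)
$R W{\left(2,-2 \right)} = \frac{166 \left(\left(-2\right) 2 - -4\right)}{17} = \frac{166 \left(-4 + 4\right)}{17} = \frac{166}{17} \cdot 0 = 0$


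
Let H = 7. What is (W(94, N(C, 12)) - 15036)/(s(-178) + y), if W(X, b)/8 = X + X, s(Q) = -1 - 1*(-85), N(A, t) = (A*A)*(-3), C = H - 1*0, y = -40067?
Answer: 13532/39983 ≈ 0.33844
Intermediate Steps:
C = 7 (C = 7 - 1*0 = 7 + 0 = 7)
N(A, t) = -3*A**2 (N(A, t) = A**2*(-3) = -3*A**2)
s(Q) = 84 (s(Q) = -1 + 85 = 84)
W(X, b) = 16*X (W(X, b) = 8*(X + X) = 8*(2*X) = 16*X)
(W(94, N(C, 12)) - 15036)/(s(-178) + y) = (16*94 - 15036)/(84 - 40067) = (1504 - 15036)/(-39983) = -13532*(-1/39983) = 13532/39983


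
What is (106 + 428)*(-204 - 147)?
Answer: -187434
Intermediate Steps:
(106 + 428)*(-204 - 147) = 534*(-351) = -187434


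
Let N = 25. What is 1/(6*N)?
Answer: 1/150 ≈ 0.0066667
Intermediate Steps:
1/(6*N) = 1/(6*25) = 1/150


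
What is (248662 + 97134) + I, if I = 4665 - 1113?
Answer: 349348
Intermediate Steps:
I = 3552
(248662 + 97134) + I = (248662 + 97134) + 3552 = 345796 + 3552 = 349348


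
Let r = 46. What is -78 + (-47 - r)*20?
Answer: -1938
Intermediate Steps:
-78 + (-47 - r)*20 = -78 + (-47 - 1*46)*20 = -78 + (-47 - 46)*20 = -78 - 93*20 = -78 - 1860 = -1938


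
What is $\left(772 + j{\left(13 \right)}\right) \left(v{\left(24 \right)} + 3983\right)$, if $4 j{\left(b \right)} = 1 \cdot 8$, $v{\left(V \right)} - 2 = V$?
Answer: $3102966$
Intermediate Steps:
$v{\left(V \right)} = 2 + V$
$j{\left(b \right)} = 2$ ($j{\left(b \right)} = \frac{1 \cdot 8}{4} = \frac{1}{4} \cdot 8 = 2$)
$\left(772 + j{\left(13 \right)}\right) \left(v{\left(24 \right)} + 3983\right) = \left(772 + 2\right) \left(\left(2 + 24\right) + 3983\right) = 774 \left(26 + 3983\right) = 774 \cdot 4009 = 3102966$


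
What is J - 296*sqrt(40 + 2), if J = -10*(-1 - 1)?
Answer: 20 - 296*sqrt(42) ≈ -1898.3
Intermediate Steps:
J = 20 (J = -10*(-2) = 20)
J - 296*sqrt(40 + 2) = 20 - 296*sqrt(40 + 2) = 20 - 296*sqrt(42)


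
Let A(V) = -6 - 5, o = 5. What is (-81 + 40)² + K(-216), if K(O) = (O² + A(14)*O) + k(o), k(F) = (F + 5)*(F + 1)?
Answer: 50773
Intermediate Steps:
k(F) = (1 + F)*(5 + F) (k(F) = (5 + F)*(1 + F) = (1 + F)*(5 + F))
A(V) = -11
K(O) = 60 + O² - 11*O (K(O) = (O² - 11*O) + (5 + 5² + 6*5) = (O² - 11*O) + (5 + 25 + 30) = (O² - 11*O) + 60 = 60 + O² - 11*O)
(-81 + 40)² + K(-216) = (-81 + 40)² + (60 + (-216)² - 11*(-216)) = (-41)² + (60 + 46656 + 2376) = 1681 + 49092 = 50773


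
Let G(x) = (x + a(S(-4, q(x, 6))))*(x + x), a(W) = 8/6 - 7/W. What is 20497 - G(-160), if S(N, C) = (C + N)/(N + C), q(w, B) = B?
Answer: -97549/3 ≈ -32516.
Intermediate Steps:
S(N, C) = 1 (S(N, C) = (C + N)/(C + N) = 1)
a(W) = 4/3 - 7/W (a(W) = 8*(⅙) - 7/W = 4/3 - 7/W)
G(x) = 2*x*(-17/3 + x) (G(x) = (x + (4/3 - 7/1))*(x + x) = (x + (4/3 - 7*1))*(2*x) = (x + (4/3 - 7))*(2*x) = (x - 17/3)*(2*x) = (-17/3 + x)*(2*x) = 2*x*(-17/3 + x))
20497 - G(-160) = 20497 - 2*(-160)*(-17 + 3*(-160))/3 = 20497 - 2*(-160)*(-17 - 480)/3 = 20497 - 2*(-160)*(-497)/3 = 20497 - 1*159040/3 = 20497 - 159040/3 = -97549/3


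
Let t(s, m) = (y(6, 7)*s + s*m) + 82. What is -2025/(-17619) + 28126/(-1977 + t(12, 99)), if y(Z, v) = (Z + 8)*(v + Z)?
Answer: 23740139/1239203 ≈ 19.158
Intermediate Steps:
y(Z, v) = (8 + Z)*(Z + v)
t(s, m) = 82 + 182*s + m*s (t(s, m) = ((6² + 8*6 + 8*7 + 6*7)*s + s*m) + 82 = ((36 + 48 + 56 + 42)*s + m*s) + 82 = (182*s + m*s) + 82 = 82 + 182*s + m*s)
-2025/(-17619) + 28126/(-1977 + t(12, 99)) = -2025/(-17619) + 28126/(-1977 + (82 + 182*12 + 99*12)) = -2025*(-1/17619) + 28126/(-1977 + (82 + 2184 + 1188)) = 675/5873 + 28126/(-1977 + 3454) = 675/5873 + 28126/1477 = 675/5873 + 28126*(1/1477) = 675/5873 + 4018/211 = 23740139/1239203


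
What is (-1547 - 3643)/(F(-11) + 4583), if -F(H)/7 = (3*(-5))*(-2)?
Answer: -5190/4373 ≈ -1.1868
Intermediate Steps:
F(H) = -210 (F(H) = -7*3*(-5)*(-2) = -(-105)*(-2) = -7*30 = -210)
(-1547 - 3643)/(F(-11) + 4583) = (-1547 - 3643)/(-210 + 4583) = -5190/4373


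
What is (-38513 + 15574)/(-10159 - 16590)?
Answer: 22939/26749 ≈ 0.85756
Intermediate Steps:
(-38513 + 15574)/(-10159 - 16590) = -22939/(-26749) = -22939*(-1/26749) = 22939/26749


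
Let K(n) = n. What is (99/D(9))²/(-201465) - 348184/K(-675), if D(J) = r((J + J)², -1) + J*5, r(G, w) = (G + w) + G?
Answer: 6169112968897/11959628400 ≈ 515.83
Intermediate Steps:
r(G, w) = w + 2*G
D(J) = -1 + 5*J + 8*J² (D(J) = (-1 + 2*(J + J)²) + J*5 = (-1 + 2*(2*J)²) + 5*J = (-1 + 2*(4*J²)) + 5*J = (-1 + 8*J²) + 5*J = -1 + 5*J + 8*J²)
(99/D(9))²/(-201465) - 348184/K(-675) = (99/(-1 + 5*9 + 8*9²))²/(-201465) - 348184/(-675) = (99/(-1 + 45 + 8*81))²*(-1/201465) - 348184*(-1/675) = (99/(-1 + 45 + 648))²*(-1/201465) + 348184/675 = (99/692)²*(-1/201465) + 348184/675 = (9801/478864)*(-1/201465) + 348184/675 = -9/88589840 + 348184/675 = 6169112968897/11959628400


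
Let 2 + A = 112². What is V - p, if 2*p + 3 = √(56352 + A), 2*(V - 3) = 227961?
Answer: 113985 - 7*√1406/2 ≈ 1.1385e+5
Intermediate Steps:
A = 12542 (A = -2 + 112² = -2 + 12544 = 12542)
V = 227967/2 (V = 3 + (½)*227961 = 3 + 227961/2 = 227967/2 ≈ 1.1398e+5)
p = -3/2 + 7*√1406/2 (p = -3/2 + √(56352 + 12542)/2 = -3/2 + √68894/2 = -3/2 + (7*√1406)/2 = -3/2 + 7*√1406/2 ≈ 129.74)
V - p = 227967/2 - (-3/2 + 7*√1406/2) = 227967/2 + (3/2 - 7*√1406/2) = 113985 - 7*√1406/2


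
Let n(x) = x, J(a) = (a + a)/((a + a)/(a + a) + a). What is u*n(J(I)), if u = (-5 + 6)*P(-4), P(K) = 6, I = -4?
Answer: 16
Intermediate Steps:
J(a) = 2*a/(1 + a) (J(a) = (2*a)/((2*a)/((2*a)) + a) = (2*a)/((2*a)*(1/(2*a)) + a) = (2*a)/(1 + a) = 2*a/(1 + a))
u = 6 (u = (-5 + 6)*6 = 1*6 = 6)
u*n(J(I)) = 6*(2*(-4)/(1 - 4)) = 6*(2*(-4)/(-3)) = 6*(2*(-4)*(-⅓)) = 6*(8/3) = 16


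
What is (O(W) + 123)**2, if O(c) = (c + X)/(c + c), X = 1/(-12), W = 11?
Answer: 1062955609/69696 ≈ 15251.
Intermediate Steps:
X = -1/12 ≈ -0.083333
O(c) = (-1/12 + c)/(2*c) (O(c) = (c - 1/12)/(c + c) = (-1/12 + c)/((2*c)) = (-1/12 + c)*(1/(2*c)) = (-1/12 + c)/(2*c))
(O(W) + 123)**2 = ((1/24)*(-1 + 12*11)/11 + 123)**2 = ((1/24)*(1/11)*(-1 + 132) + 123)**2 = ((1/24)*(1/11)*131 + 123)**2 = (131/264 + 123)**2 = (32603/264)**2 = 1062955609/69696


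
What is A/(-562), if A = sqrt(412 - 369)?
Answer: -sqrt(43)/562 ≈ -0.011668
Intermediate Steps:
A = sqrt(43) ≈ 6.5574
A/(-562) = sqrt(43)/(-562) = sqrt(43)*(-1/562) = -sqrt(43)/562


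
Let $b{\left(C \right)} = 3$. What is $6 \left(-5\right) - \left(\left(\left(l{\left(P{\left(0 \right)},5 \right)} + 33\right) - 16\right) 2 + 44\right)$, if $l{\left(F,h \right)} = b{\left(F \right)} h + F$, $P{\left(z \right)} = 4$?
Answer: $-146$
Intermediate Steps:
$l{\left(F,h \right)} = F + 3 h$ ($l{\left(F,h \right)} = 3 h + F = F + 3 h$)
$6 \left(-5\right) - \left(\left(\left(l{\left(P{\left(0 \right)},5 \right)} + 33\right) - 16\right) 2 + 44\right) = 6 \left(-5\right) - \left(\left(\left(\left(4 + 3 \cdot 5\right) + 33\right) - 16\right) 2 + 44\right) = -30 - \left(\left(\left(\left(4 + 15\right) + 33\right) - 16\right) 2 + 44\right) = -30 - \left(\left(\left(19 + 33\right) - 16\right) 2 + 44\right) = -30 - \left(\left(52 - 16\right) 2 + 44\right) = -30 - \left(36 \cdot 2 + 44\right) = -30 - \left(72 + 44\right) = -30 - 116 = -146$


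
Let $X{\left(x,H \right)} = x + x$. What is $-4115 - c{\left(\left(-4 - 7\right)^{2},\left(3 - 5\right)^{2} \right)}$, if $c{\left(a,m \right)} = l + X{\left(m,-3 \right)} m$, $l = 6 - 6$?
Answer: $-4147$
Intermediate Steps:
$X{\left(x,H \right)} = 2 x$
$l = 0$ ($l = 6 - 6 = 0$)
$c{\left(a,m \right)} = 2 m^{2}$ ($c{\left(a,m \right)} = 0 + 2 m m = 0 + 2 m^{2} = 2 m^{2}$)
$-4115 - c{\left(\left(-4 - 7\right)^{2},\left(3 - 5\right)^{2} \right)} = -4115 - 2 \left(\left(3 - 5\right)^{2}\right)^{2} = -4115 - 2 \left(\left(-2\right)^{2}\right)^{2} = -4115 - 2 \cdot 4^{2} = -4115 - 2 \cdot 16 = -4115 - 32 = -4147$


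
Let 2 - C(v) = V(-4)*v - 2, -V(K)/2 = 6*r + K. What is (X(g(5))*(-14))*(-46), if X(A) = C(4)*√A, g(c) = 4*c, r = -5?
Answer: -345184*√5 ≈ -7.7186e+5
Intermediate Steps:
V(K) = 60 - 2*K (V(K) = -2*(6*(-5) + K) = -2*(-30 + K) = 60 - 2*K)
C(v) = 4 - 68*v (C(v) = 2 - ((60 - 2*(-4))*v - 2) = 2 - ((60 + 8)*v - 2) = 2 - (68*v - 2) = 2 - (-2 + 68*v) = 2 + (2 - 68*v) = 4 - 68*v)
X(A) = -268*√A (X(A) = (4 - 68*4)*√A = (4 - 272)*√A = -268*√A)
(X(g(5))*(-14))*(-46) = (-268*2*√5*(-14))*(-46) = (-536*√5*(-14))*(-46) = (7504*√5)*(-46) = -345184*√5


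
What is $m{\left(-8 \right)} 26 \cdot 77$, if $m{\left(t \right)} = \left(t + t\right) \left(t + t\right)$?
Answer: $512512$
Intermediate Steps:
$m{\left(t \right)} = 4 t^{2}$ ($m{\left(t \right)} = 2 t 2 t = 4 t^{2}$)
$m{\left(-8 \right)} 26 \cdot 77 = 4 \left(-8\right)^{2} \cdot 26 \cdot 77 = 4 \cdot 64 \cdot 26 \cdot 77 = 256 \cdot 26 \cdot 77 = 6656 \cdot 77 = 512512$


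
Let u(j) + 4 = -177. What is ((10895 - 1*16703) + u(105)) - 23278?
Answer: -29267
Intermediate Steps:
u(j) = -181 (u(j) = -4 - 177 = -181)
((10895 - 1*16703) + u(105)) - 23278 = ((10895 - 1*16703) - 181) - 23278 = ((10895 - 16703) - 181) - 23278 = (-5808 - 181) - 23278 = -5989 - 23278 = -29267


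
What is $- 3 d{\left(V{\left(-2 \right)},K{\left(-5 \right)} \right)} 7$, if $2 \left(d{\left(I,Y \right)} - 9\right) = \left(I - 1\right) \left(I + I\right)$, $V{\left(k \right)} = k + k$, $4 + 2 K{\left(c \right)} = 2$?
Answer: $-609$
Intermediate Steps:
$K{\left(c \right)} = -1$ ($K{\left(c \right)} = -2 + \frac{1}{2} \cdot 2 = -2 + 1 = -1$)
$V{\left(k \right)} = 2 k$
$d{\left(I,Y \right)} = 9 + I \left(-1 + I\right)$ ($d{\left(I,Y \right)} = 9 + \frac{\left(I - 1\right) \left(I + I\right)}{2} = 9 + \frac{\left(-1 + I\right) 2 I}{2} = 9 + \frac{2 I \left(-1 + I\right)}{2} = 9 + I \left(-1 + I\right)$)
$- 3 d{\left(V{\left(-2 \right)},K{\left(-5 \right)} \right)} 7 = - 3 \left(9 + \left(2 \left(-2\right)\right)^{2} - 2 \left(-2\right)\right) 7 = - 3 \left(9 + \left(-4\right)^{2} - -4\right) 7 = - 3 \left(9 + 16 + 4\right) 7 = \left(-3\right) 29 \cdot 7 = \left(-87\right) 7 = -609$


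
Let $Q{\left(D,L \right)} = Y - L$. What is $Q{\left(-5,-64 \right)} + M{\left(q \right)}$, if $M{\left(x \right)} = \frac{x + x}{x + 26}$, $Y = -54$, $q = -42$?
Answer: $\frac{61}{4} \approx 15.25$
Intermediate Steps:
$M{\left(x \right)} = \frac{2 x}{26 + x}$
$Q{\left(D,L \right)} = -54 - L$
$Q{\left(-5,-64 \right)} + M{\left(q \right)} = \left(-54 - -64\right) + 2 \left(-42\right) \frac{1}{26 - 42} = \left(-54 + 64\right) + 2 \left(-42\right) \frac{1}{-16} = 10 + 2 \left(-42\right) \left(- \frac{1}{16}\right) = 10 + \frac{21}{4} = \frac{61}{4}$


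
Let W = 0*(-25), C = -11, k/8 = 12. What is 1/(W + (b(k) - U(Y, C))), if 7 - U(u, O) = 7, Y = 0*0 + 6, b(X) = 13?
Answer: 1/13 ≈ 0.076923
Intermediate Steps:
k = 96 (k = 8*12 = 96)
Y = 6 (Y = 0 + 6 = 6)
U(u, O) = 0 (U(u, O) = 7 - 1*7 = 7 - 7 = 0)
W = 0
1/(W + (b(k) - U(Y, C))) = 1/(0 + (13 - 1*0)) = 1/(0 + (13 + 0)) = 1/(0 + 13) = 1/13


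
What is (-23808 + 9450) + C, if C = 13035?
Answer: -1323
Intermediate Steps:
(-23808 + 9450) + C = (-23808 + 9450) + 13035 = -14358 + 13035 = -1323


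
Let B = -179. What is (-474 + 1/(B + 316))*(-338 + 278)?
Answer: 3896220/137 ≈ 28440.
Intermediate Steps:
(-474 + 1/(B + 316))*(-338 + 278) = (-474 + 1/(-179 + 316))*(-338 + 278) = (-474 + 1/137)*(-60) = -64937/137*(-60) = 3896220/137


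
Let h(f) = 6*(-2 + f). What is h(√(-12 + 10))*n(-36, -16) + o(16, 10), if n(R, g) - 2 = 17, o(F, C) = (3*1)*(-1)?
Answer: -231 + 114*I*√2 ≈ -231.0 + 161.22*I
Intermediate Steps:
o(F, C) = -3 (o(F, C) = 3*(-1) = -3)
n(R, g) = 19 (n(R, g) = 2 + 17 = 19)
h(f) = -12 + 6*f
h(√(-12 + 10))*n(-36, -16) + o(16, 10) = (-12 + 6*√(-12 + 10))*19 - 3 = (-12 + 6*√(-2))*19 - 3 = (-12 + 6*(I*√2))*19 - 3 = (-12 + 6*I*√2)*19 - 3 = (-228 + 114*I*√2) - 3 = -231 + 114*I*√2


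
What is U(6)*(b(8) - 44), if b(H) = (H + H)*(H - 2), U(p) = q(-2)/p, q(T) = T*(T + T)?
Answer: 208/3 ≈ 69.333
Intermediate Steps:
q(T) = 2*T² (q(T) = T*(2*T) = 2*T²)
U(p) = 8/p (U(p) = (2*(-2)²)/p = (2*4)/p = 8/p)
b(H) = 2*H*(-2 + H) (b(H) = (2*H)*(-2 + H) = 2*H*(-2 + H))
U(6)*(b(8) - 44) = (8/6)*(2*8*(-2 + 8) - 44) = (8*(⅙))*(2*8*6 - 44) = 4*(96 - 44)/3 = (4/3)*52 = 208/3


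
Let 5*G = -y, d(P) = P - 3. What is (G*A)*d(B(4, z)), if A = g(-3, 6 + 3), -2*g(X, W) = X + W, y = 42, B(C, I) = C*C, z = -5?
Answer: 1638/5 ≈ 327.60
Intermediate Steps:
B(C, I) = C²
d(P) = -3 + P
G = -42/5 (G = (-1*42)/5 = (⅕)*(-42) = -42/5 ≈ -8.4000)
g(X, W) = -W/2 - X/2 (g(X, W) = -(X + W)/2 = -(W + X)/2 = -W/2 - X/2)
A = -3 (A = -(6 + 3)/2 - ½*(-3) = -½*9 + 3/2 = -9/2 + 3/2 = -3)
(G*A)*d(B(4, z)) = (-42/5*(-3))*(-3 + 4²) = 126*(-3 + 16)/5 = (126/5)*13 = 1638/5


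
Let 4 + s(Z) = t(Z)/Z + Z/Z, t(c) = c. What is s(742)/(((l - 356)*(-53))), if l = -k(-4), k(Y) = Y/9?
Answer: -9/84800 ≈ -0.00010613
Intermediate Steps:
k(Y) = Y/9 (k(Y) = Y*(1/9) = Y/9)
s(Z) = -2 (s(Z) = -4 + (Z/Z + Z/Z) = -4 + (1 + 1) = -4 + 2 = -2)
l = 4/9 (l = -(-4)/9 = -1*(-4/9) = 4/9 ≈ 0.44444)
s(742)/(((l - 356)*(-53))) = -2*(-1/(53*(4/9 - 356))) = -2/((-3200/9*(-53))) = -2/169600/9 = -2*9/169600 = -9/84800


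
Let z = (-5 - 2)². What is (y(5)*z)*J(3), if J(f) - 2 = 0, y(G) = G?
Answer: 490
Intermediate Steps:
J(f) = 2 (J(f) = 2 + 0 = 2)
z = 49 (z = (-7)² = 49)
(y(5)*z)*J(3) = (5*49)*2 = 245*2 = 490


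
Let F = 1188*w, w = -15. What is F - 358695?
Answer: -376515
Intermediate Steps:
F = -17820 (F = 1188*(-15) = -17820)
F - 358695 = -17820 - 358695 = -376515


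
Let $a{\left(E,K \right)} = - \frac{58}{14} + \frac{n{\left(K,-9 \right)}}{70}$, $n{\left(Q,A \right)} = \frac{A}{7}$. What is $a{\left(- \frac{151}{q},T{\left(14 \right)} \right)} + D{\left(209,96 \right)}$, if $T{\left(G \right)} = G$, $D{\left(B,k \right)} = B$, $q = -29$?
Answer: $\frac{100371}{490} \approx 204.84$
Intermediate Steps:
$n{\left(Q,A \right)} = \frac{A}{7}$ ($n{\left(Q,A \right)} = A \frac{1}{7} = \frac{A}{7}$)
$a{\left(E,K \right)} = - \frac{2039}{490}$ ($a{\left(E,K \right)} = - \frac{58}{14} + \frac{\frac{1}{7} \left(-9\right)}{70} = \left(-58\right) \frac{1}{14} - \frac{9}{490} = - \frac{29}{7} - \frac{9}{490} = - \frac{2039}{490}$)
$a{\left(- \frac{151}{q},T{\left(14 \right)} \right)} + D{\left(209,96 \right)} = - \frac{2039}{490} + 209 = \frac{100371}{490}$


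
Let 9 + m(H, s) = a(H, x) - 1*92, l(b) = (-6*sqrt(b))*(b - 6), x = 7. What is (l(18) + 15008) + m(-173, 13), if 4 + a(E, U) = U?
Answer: 14910 - 216*sqrt(2) ≈ 14605.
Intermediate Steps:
a(E, U) = -4 + U
l(b) = -6*sqrt(b)*(-6 + b) (l(b) = (-6*sqrt(b))*(-6 + b) = -6*sqrt(b)*(-6 + b))
m(H, s) = -98 (m(H, s) = -9 + ((-4 + 7) - 1*92) = -9 + (3 - 92) = -9 - 89 = -98)
(l(18) + 15008) + m(-173, 13) = (6*sqrt(18)*(6 - 1*18) + 15008) - 98 = (6*(3*sqrt(2))*(6 - 18) + 15008) - 98 = (6*(3*sqrt(2))*(-12) + 15008) - 98 = (-216*sqrt(2) + 15008) - 98 = (15008 - 216*sqrt(2)) - 98 = 14910 - 216*sqrt(2)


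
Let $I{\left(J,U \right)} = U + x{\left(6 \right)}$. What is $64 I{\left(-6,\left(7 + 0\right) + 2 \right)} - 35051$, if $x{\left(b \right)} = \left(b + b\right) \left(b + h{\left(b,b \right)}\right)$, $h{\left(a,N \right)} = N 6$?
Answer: $-2219$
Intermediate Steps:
$h{\left(a,N \right)} = 6 N$
$x{\left(b \right)} = 14 b^{2}$ ($x{\left(b \right)} = \left(b + b\right) \left(b + 6 b\right) = 2 b 7 b = 14 b^{2}$)
$I{\left(J,U \right)} = 504 + U$ ($I{\left(J,U \right)} = U + 14 \cdot 6^{2} = U + 14 \cdot 36 = U + 504 = 504 + U$)
$64 I{\left(-6,\left(7 + 0\right) + 2 \right)} - 35051 = 64 \left(504 + \left(\left(7 + 0\right) + 2\right)\right) - 35051 = 64 \left(504 + \left(7 + 2\right)\right) - 35051 = 64 \left(504 + 9\right) - 35051 = 64 \cdot 513 - 35051 = 32832 - 35051 = -2219$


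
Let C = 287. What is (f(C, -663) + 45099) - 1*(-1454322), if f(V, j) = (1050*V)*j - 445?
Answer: -198296074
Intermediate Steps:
f(V, j) = -445 + 1050*V*j (f(V, j) = 1050*V*j - 445 = -445 + 1050*V*j)
(f(C, -663) + 45099) - 1*(-1454322) = ((-445 + 1050*287*(-663)) + 45099) - 1*(-1454322) = ((-445 - 199795050) + 45099) + 1454322 = (-199795495 + 45099) + 1454322 = -199750396 + 1454322 = -198296074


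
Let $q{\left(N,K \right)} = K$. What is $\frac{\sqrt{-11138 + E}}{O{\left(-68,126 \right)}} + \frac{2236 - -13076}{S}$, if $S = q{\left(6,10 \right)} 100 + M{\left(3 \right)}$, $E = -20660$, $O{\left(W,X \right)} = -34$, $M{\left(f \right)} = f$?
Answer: $\frac{15312}{1003} - \frac{i \sqrt{31798}}{34} \approx 15.266 - 5.2447 i$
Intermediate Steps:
$S = 1003$ ($S = 10 \cdot 100 + 3 = 1000 + 3 = 1003$)
$\frac{\sqrt{-11138 + E}}{O{\left(-68,126 \right)}} + \frac{2236 - -13076}{S} = \frac{\sqrt{-11138 - 20660}}{-34} + \frac{2236 - -13076}{1003} = \sqrt{-31798} \left(- \frac{1}{34}\right) + \left(2236 + 13076\right) \frac{1}{1003} = i \sqrt{31798} \left(- \frac{1}{34}\right) + 15312 \cdot \frac{1}{1003} = - \frac{i \sqrt{31798}}{34} + \frac{15312}{1003} = \frac{15312}{1003} - \frac{i \sqrt{31798}}{34}$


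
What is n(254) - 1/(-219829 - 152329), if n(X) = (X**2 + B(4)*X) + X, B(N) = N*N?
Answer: 25617123773/372158 ≈ 68834.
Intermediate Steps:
B(N) = N**2
n(X) = X**2 + 17*X (n(X) = (X**2 + 4**2*X) + X = (X**2 + 16*X) + X = X**2 + 17*X)
n(254) - 1/(-219829 - 152329) = 254*(17 + 254) - 1/(-219829 - 152329) = 254*271 - 1/(-372158) = 68834 - 1*(-1/372158) = 68834 + 1/372158 = 25617123773/372158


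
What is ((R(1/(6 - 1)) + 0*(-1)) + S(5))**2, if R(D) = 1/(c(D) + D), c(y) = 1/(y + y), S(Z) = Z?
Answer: 21025/729 ≈ 28.841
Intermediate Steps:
c(y) = 1/(2*y)
R(D) = 1/(D + 1/(2*D)) (R(D) = 1/(1/(2*D) + D) = 1/(D + 1/(2*D)))
((R(1/(6 - 1)) + 0*(-1)) + S(5))**2 = ((2/((6 - 1)*(1 + 2*(1/(6 - 1))**2)) + 0*(-1)) + 5)**2 = ((2/(5*(1 + 2*(1/5)**2)) + 0) + 5)**2 = ((2*(1/5)/(1 + 2*(1/5)**2) + 0) + 5)**2 = ((2*(1/5)/(1 + 2*(1/25)) + 0) + 5)**2 = ((2*(1/5)/(1 + 2/25) + 0) + 5)**2 = ((2*(1/5)/(27/25) + 0) + 5)**2 = ((2*(1/5)*(25/27) + 0) + 5)**2 = ((10/27 + 0) + 5)**2 = (10/27 + 5)**2 = (145/27)**2 = 21025/729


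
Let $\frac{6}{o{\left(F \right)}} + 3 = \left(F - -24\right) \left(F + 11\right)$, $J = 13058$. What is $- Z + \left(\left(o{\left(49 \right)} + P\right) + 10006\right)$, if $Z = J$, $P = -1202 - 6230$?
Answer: $- \frac{15296154}{1459} \approx -10484.0$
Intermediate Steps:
$P = -7432$ ($P = -1202 - 6230 = -7432$)
$o{\left(F \right)} = \frac{6}{-3 + \left(11 + F\right) \left(24 + F\right)}$ ($o{\left(F \right)} = \frac{6}{-3 + \left(F - -24\right) \left(F + 11\right)} = \frac{6}{-3 + \left(F + 24\right) \left(11 + F\right)} = \frac{6}{-3 + \left(24 + F\right) \left(11 + F\right)} = \frac{6}{-3 + \left(11 + F\right) \left(24 + F\right)}$)
$Z = 13058$
$- Z + \left(\left(o{\left(49 \right)} + P\right) + 10006\right) = \left(-1\right) 13058 + \left(\left(\frac{6}{261 + 49^{2} + 35 \cdot 49} - 7432\right) + 10006\right) = -13058 + \left(\left(\frac{6}{261 + 2401 + 1715} - 7432\right) + 10006\right) = -13058 + \left(\left(\frac{6}{4377} - 7432\right) + 10006\right) = -13058 + \left(\left(6 \cdot \frac{1}{4377} - 7432\right) + 10006\right) = -13058 + \left(\left(\frac{2}{1459} - 7432\right) + 10006\right) = -13058 + \left(- \frac{10843286}{1459} + 10006\right) = -13058 + \frac{3755468}{1459} = - \frac{15296154}{1459}$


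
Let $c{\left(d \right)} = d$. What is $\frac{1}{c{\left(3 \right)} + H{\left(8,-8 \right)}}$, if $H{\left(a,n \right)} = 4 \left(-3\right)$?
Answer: $- \frac{1}{9} \approx -0.11111$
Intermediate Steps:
$H{\left(a,n \right)} = -12$
$\frac{1}{c{\left(3 \right)} + H{\left(8,-8 \right)}} = \frac{1}{3 - 12} = \frac{1}{-9} = - \frac{1}{9}$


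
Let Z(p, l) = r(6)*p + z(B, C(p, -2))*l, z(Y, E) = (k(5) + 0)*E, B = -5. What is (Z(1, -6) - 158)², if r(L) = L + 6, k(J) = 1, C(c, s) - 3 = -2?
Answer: 23104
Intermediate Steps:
C(c, s) = 1 (C(c, s) = 3 - 2 = 1)
z(Y, E) = E (z(Y, E) = (1 + 0)*E = 1*E = E)
r(L) = 6 + L
Z(p, l) = l + 12*p (Z(p, l) = (6 + 6)*p + 1*l = 12*p + l = l + 12*p)
(Z(1, -6) - 158)² = ((-6 + 12*1) - 158)² = ((-6 + 12) - 158)² = (6 - 158)² = (-152)² = 23104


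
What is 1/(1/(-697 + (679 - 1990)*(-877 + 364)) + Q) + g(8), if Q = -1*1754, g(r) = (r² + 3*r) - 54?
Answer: 40065536176/1178417883 ≈ 33.999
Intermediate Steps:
g(r) = -54 + r² + 3*r
Q = -1754
1/(1/(-697 + (679 - 1990)*(-877 + 364)) + Q) + g(8) = 1/(1/(-697 + (679 - 1990)*(-877 + 364)) - 1754) + (-54 + 8² + 3*8) = 1/(1/(-697 - 1311*(-513)) - 1754) + (-54 + 64 + 24) = 1/(1/(-697 + 672543) - 1754) + 34 = 1/(1/671846 - 1754) + 34 = 1/(-1178417883/671846) + 34 = -671846/1178417883 + 34 = 40065536176/1178417883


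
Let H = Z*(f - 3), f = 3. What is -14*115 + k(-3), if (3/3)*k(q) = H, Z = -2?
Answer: -1610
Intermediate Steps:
H = 0 (H = -2*(3 - 3) = -2*0 = 0)
k(q) = 0
-14*115 + k(-3) = -14*115 + 0 = -1610 + 0 = -1610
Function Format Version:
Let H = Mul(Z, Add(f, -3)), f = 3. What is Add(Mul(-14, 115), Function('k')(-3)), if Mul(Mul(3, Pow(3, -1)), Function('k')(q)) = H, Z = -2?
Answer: -1610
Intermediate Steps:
H = 0 (H = Mul(-2, Add(3, -3)) = Mul(-2, 0) = 0)
Function('k')(q) = 0
Add(Mul(-14, 115), Function('k')(-3)) = Add(Mul(-14, 115), 0) = Add(-1610, 0) = -1610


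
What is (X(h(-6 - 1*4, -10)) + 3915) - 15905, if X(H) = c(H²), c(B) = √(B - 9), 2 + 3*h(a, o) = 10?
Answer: -11990 + I*√17/3 ≈ -11990.0 + 1.3744*I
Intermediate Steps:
h(a, o) = 8/3 (h(a, o) = -⅔ + (⅓)*10 = -⅔ + 10/3 = 8/3)
c(B) = √(-9 + B)
X(H) = √(-9 + H²)
(X(h(-6 - 1*4, -10)) + 3915) - 15905 = (√(-9 + (8/3)²) + 3915) - 15905 = (√(-9 + 64/9) + 3915) - 15905 = (√(-17/9) + 3915) - 15905 = (I*√17/3 + 3915) - 15905 = (3915 + I*√17/3) - 15905 = -11990 + I*√17/3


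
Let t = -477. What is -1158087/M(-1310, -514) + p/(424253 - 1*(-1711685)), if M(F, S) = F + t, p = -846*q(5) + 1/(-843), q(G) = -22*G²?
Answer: 2085947458796371/3217664576658 ≈ 648.28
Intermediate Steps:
p = 392247899/843 (p = -(-18612)*5² + 1/(-843) = -(-18612)*25 - 1/843 = -846*(-550) - 1/843 = 465300 - 1/843 = 392247899/843 ≈ 4.6530e+5)
M(F, S) = -477 + F (M(F, S) = F - 477 = -477 + F)
-1158087/M(-1310, -514) + p/(424253 - 1*(-1711685)) = -1158087/(-477 - 1310) + 392247899/(843*(424253 - 1*(-1711685))) = -1158087/(-1787) + 392247899/(843*(424253 + 1711685)) = -1158087*(-1/1787) + (392247899/843)/2135938 = 1158087/1787 + (392247899/843)*(1/2135938) = 1158087/1787 + 392247899/1800595734 = 2085947458796371/3217664576658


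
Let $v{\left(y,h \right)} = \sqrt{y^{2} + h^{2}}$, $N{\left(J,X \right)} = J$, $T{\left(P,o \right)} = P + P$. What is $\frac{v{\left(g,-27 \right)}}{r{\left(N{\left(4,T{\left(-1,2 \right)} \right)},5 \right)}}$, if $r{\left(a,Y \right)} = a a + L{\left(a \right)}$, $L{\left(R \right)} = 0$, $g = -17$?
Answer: $\frac{\sqrt{1018}}{16} \approx 1.9941$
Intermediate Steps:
$T{\left(P,o \right)} = 2 P$
$r{\left(a,Y \right)} = a^{2}$ ($r{\left(a,Y \right)} = a a + 0 = a^{2} + 0 = a^{2}$)
$v{\left(y,h \right)} = \sqrt{h^{2} + y^{2}}$
$\frac{v{\left(g,-27 \right)}}{r{\left(N{\left(4,T{\left(-1,2 \right)} \right)},5 \right)}} = \frac{\sqrt{\left(-27\right)^{2} + \left(-17\right)^{2}}}{4^{2}} = \frac{\sqrt{729 + 289}}{16} = \sqrt{1018} \cdot \frac{1}{16} = \frac{\sqrt{1018}}{16}$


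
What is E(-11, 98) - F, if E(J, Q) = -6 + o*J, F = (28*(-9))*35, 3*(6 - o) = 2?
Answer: 26266/3 ≈ 8755.3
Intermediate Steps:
o = 16/3 (o = 6 - ⅓*2 = 6 - ⅔ = 16/3 ≈ 5.3333)
F = -8820 (F = -252*35 = -8820)
E(J, Q) = -6 + 16*J/3
E(-11, 98) - F = (-6 + (16/3)*(-11)) - 1*(-8820) = (-6 - 176/3) + 8820 = -194/3 + 8820 = 26266/3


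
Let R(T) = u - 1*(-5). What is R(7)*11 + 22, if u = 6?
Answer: 143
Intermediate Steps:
R(T) = 11 (R(T) = 6 - 1*(-5) = 6 + 5 = 11)
R(7)*11 + 22 = 11*11 + 22 = 121 + 22 = 143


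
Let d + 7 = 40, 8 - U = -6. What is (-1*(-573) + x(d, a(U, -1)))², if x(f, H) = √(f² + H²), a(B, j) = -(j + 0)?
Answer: (573 + √1090)² ≈ 3.6725e+5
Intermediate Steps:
U = 14 (U = 8 - 1*(-6) = 8 + 6 = 14)
a(B, j) = -j
d = 33 (d = -7 + 40 = 33)
x(f, H) = √(H² + f²)
(-1*(-573) + x(d, a(U, -1)))² = (-1*(-573) + √((-1*(-1))² + 33²))² = (573 + √(1² + 1089))² = (573 + √(1 + 1089))² = (573 + √1090)²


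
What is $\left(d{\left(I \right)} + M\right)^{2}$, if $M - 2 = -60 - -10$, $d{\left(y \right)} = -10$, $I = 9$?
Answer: $3364$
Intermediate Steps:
$M = -48$ ($M = 2 - 50 = -48$)
$\left(d{\left(I \right)} + M\right)^{2} = \left(-10 - 48\right)^{2} = \left(-58\right)^{2} = 3364$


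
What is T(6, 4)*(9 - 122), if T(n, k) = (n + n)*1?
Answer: -1356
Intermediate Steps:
T(n, k) = 2*n (T(n, k) = (2*n)*1 = 2*n)
T(6, 4)*(9 - 122) = (2*6)*(9 - 122) = 12*(-113) = -1356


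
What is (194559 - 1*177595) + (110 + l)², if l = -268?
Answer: 41928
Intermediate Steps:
(194559 - 1*177595) + (110 + l)² = (194559 - 1*177595) + (110 - 268)² = (194559 - 177595) + (-158)² = 16964 + 24964 = 41928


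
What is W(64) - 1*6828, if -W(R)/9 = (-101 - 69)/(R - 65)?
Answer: -8358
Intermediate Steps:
W(R) = 1530/(-65 + R) (W(R) = -9*(-101 - 69)/(R - 65) = -(-1530)/(-65 + R) = 1530/(-65 + R))
W(64) - 1*6828 = 1530/(-65 + 64) - 1*6828 = 1530/(-1) - 6828 = 1530*(-1) - 6828 = -1530 - 6828 = -8358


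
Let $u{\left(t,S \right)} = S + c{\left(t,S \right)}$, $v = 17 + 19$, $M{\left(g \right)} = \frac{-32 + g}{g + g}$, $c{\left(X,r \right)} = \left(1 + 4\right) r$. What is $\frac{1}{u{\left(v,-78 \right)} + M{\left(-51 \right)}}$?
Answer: $- \frac{102}{47653} \approx -0.0021405$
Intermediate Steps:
$c{\left(X,r \right)} = 5 r$
$M{\left(g \right)} = \frac{-32 + g}{2 g}$
$v = 36$
$u{\left(t,S \right)} = 6 S$ ($u{\left(t,S \right)} = S + 5 S = 6 S$)
$\frac{1}{u{\left(v,-78 \right)} + M{\left(-51 \right)}} = \frac{1}{6 \left(-78\right) + \frac{-32 - 51}{2 \left(-51\right)}} = \frac{1}{-468 + \frac{1}{2} \left(- \frac{1}{51}\right) \left(-83\right)} = \frac{1}{-468 + \frac{83}{102}} = \frac{1}{- \frac{47653}{102}} = - \frac{102}{47653}$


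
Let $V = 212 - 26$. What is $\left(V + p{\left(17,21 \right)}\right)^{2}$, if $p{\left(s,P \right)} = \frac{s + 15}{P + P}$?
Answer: $\frac{15382084}{441} \approx 34880.0$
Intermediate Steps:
$p{\left(s,P \right)} = \frac{15 + s}{2 P}$
$V = 186$ ($V = 212 - 26 = 186$)
$\left(V + p{\left(17,21 \right)}\right)^{2} = \left(186 + \frac{15 + 17}{2 \cdot 21}\right)^{2} = \left(186 + \frac{1}{2} \cdot \frac{1}{21} \cdot 32\right)^{2} = \left(186 + \frac{16}{21}\right)^{2} = \left(\frac{3922}{21}\right)^{2} = \frac{15382084}{441}$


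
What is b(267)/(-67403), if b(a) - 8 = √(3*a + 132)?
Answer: -8/67403 - √933/67403 ≈ -0.00057186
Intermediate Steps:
b(a) = 8 + √(132 + 3*a) (b(a) = 8 + √(3*a + 132) = 8 + √(132 + 3*a))
b(267)/(-67403) = (8 + √(132 + 3*267))/(-67403) = (8 + √(132 + 801))*(-1/67403) = (8 + √933)*(-1/67403) = -8/67403 - √933/67403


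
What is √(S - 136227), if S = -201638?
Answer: I*√337865 ≈ 581.26*I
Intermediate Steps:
√(S - 136227) = √(-201638 - 136227) = √(-337865) = I*√337865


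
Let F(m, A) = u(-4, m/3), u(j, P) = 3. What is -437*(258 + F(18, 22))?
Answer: -114057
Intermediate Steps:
F(m, A) = 3
-437*(258 + F(18, 22)) = -437*(258 + 3) = -437*261 = -114057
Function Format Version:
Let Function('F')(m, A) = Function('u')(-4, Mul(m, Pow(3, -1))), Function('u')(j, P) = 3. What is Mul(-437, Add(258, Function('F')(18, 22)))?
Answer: -114057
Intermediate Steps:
Function('F')(m, A) = 3
Mul(-437, Add(258, Function('F')(18, 22))) = Mul(-437, Add(258, 3)) = Mul(-437, 261) = -114057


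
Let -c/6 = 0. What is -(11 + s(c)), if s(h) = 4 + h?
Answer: -15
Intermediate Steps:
c = 0 (c = -6*0 = 0)
-(11 + s(c)) = -(11 + (4 + 0)) = -(11 + 4) = -1*15 = -15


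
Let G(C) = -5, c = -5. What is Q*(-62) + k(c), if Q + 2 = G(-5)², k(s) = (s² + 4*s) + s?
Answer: -1426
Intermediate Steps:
k(s) = s² + 5*s
Q = 23 (Q = -2 + (-5)² = -2 + 25 = 23)
Q*(-62) + k(c) = 23*(-62) - 5*(5 - 5) = -1426 - 5*0 = -1426 + 0 = -1426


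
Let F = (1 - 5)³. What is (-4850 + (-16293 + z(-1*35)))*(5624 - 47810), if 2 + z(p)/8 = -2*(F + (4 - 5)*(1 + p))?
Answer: 872364294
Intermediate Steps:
F = -64 (F = (-4)³ = -64)
z(p) = 1024 + 16*p (z(p) = -16 + 8*(-2*(-64 + (4 - 5)*(1 + p))) = -16 + 8*(-2*(-64 - (1 + p))) = -16 + 8*(-2*(-64 + (-1 - p))) = -16 + 8*(-2*(-65 - p)) = -16 + 8*(130 + 2*p) = -16 + (1040 + 16*p) = 1024 + 16*p)
(-4850 + (-16293 + z(-1*35)))*(5624 - 47810) = (-4850 + (-16293 + (1024 + 16*(-1*35))))*(5624 - 47810) = (-4850 + (-16293 + (1024 + 16*(-35))))*(-42186) = (-4850 + (-16293 + (1024 - 560)))*(-42186) = (-4850 + (-16293 + 464))*(-42186) = (-4850 - 15829)*(-42186) = -20679*(-42186) = 872364294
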